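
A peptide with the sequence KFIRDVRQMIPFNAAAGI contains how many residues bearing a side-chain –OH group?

0

Serine (S), threonine (T), and tyrosine (Y) each carry a hydroxyl group on the side chain.
None of the 18 residues belong to this group.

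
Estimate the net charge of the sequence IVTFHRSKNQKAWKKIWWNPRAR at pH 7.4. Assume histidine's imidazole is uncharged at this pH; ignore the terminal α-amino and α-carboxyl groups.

+7

The side chains ionized at physiological pH are Lys/Arg (+1) and Asp/Glu (−1); with His treated as neutral, nothing else contributes.
Positive (K, R): R6, K8, K11, K14, K15, R21, R23 → +7.
Negative (D, E): none → −0.
Net charge = (+7) + (−0) = +7.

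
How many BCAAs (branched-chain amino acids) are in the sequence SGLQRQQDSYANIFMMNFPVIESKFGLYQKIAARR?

6

V, L, and I make up the branched-chain aliphatic group.
Matching residues: L3, I13, V20, I21, L27, I31.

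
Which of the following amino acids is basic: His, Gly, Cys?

Lysine (K), arginine (R), and histidine (H) have basic, nitrogen-containing side chains.
Of the listed options, only His belongs to this group.

His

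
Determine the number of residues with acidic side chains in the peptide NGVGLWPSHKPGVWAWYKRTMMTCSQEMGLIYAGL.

1

Only D (aspartate) and E (glutamate) carry a side-chain carboxylic acid.
Matching residues: E27.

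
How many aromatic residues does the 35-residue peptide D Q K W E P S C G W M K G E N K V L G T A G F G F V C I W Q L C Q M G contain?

5

F, W, and Y each carry an aromatic ring on the side chain.
Matching residues: W4, W10, F23, F25, W29.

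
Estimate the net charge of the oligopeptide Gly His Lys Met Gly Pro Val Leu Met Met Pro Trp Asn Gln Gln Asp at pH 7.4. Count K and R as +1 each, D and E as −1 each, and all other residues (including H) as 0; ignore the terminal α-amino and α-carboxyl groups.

0

Positive (K, R): Lys3 → +1.
Negative (D, E): Asp16 → −1.
Net charge = (+1) + (−1) = 0.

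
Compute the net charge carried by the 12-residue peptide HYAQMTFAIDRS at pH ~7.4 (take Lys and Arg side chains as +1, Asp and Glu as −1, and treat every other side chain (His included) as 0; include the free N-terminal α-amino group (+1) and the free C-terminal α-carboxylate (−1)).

Positive (K, R): R11 → +1.
Negative (D, E): D10 → −1.
The N-terminus (+1) and C-terminus (−1) cancel.
Net charge = (+1) + (−1) = 0.

0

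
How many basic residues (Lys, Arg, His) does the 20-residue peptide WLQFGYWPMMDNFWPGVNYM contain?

0

None of the 20 residues belong to this group.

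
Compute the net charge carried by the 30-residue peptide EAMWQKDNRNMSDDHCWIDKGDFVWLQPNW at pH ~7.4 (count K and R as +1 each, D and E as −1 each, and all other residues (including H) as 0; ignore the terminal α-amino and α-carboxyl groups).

Positive (K, R): K6, R9, K20 → +3.
Negative (D, E): E1, D7, D13, D14, D19, D22 → −6.
Net charge = (+3) + (−6) = −3.

-3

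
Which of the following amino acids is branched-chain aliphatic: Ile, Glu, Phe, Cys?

Ile

V, L, and I make up the branched-chain aliphatic group.
Of the listed options, only Ile belongs to this group.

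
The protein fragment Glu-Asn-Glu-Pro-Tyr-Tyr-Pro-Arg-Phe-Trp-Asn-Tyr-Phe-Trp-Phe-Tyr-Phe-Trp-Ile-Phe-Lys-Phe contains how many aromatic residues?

13

Phenylalanine (F), tryptophan (W), and tyrosine (Y) have aromatic ring side chains.
Matching residues: Tyr5, Tyr6, Phe9, Trp10, Tyr12, Phe13, Trp14, Phe15, Tyr16, Phe17, Trp18, Phe20, Phe22.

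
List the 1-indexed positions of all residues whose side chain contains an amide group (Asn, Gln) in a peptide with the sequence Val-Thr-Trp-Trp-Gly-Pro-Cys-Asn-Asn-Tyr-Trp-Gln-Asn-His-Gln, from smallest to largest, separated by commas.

8, 9, 12, 13, 15

Matching residues: Asn8, Asn9, Gln12, Asn13, Gln15.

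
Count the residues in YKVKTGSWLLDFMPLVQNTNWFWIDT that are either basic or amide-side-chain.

Basic: H, K, R. Amide-side-chain: N, Q.
Basic residues here: K2, K4 (2).
Amide-side-chain residues here: Q17, N18, N20 (3).
The two groups share no amino acid, so total = 2 + 3 = 5.

5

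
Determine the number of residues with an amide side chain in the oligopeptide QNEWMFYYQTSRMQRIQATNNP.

Only N (asparagine) and Q (glutamine) carry a side-chain carboxamide.
Matching residues: Q1, N2, Q9, Q14, Q17, N20, N21.

7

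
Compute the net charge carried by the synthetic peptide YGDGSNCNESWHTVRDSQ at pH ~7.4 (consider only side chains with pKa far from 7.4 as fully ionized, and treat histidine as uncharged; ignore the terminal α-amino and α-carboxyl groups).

-2

At pH ~7.4 the Lys and Arg side chains are protonated (+1), the Asp and Glu side chains are deprotonated (−1), and with His taken as neutral all other side chains carry no charge.
Positive (K, R): R15 → +1.
Negative (D, E): D3, E9, D16 → −3.
Net charge = (+1) + (−3) = −2.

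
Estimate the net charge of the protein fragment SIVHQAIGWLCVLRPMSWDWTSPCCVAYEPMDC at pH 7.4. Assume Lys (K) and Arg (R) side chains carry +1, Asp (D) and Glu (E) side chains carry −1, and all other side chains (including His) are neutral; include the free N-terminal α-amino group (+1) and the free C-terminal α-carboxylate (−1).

Positive (K, R): R14 → +1.
Negative (D, E): D19, E29, D32 → −3.
The N-terminus (+1) and C-terminus (−1) cancel.
Net charge = (+1) + (−3) = −2.

-2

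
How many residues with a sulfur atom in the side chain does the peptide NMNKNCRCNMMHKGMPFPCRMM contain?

9

Only Cys (C) and Met (M) have a sulfur atom in the side chain.
Matching residues: M2, C6, C8, M10, M11, M15, C19, M21, M22.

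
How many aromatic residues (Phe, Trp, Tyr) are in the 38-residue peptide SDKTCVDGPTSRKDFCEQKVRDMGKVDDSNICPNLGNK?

Matching residues: F15.

1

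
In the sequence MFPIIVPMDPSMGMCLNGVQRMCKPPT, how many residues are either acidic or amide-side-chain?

Acidic: D, E. Amide-side-chain: N, Q.
Acidic residues here: D9 (1).
Amide-side-chain residues here: N17, Q20 (2).
The two groups share no amino acid, so total = 1 + 2 = 3.

3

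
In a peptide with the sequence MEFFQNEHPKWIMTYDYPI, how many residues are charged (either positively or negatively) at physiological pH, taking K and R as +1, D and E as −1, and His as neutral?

Charged side chains at pH ~7.4: K, R (positive); D, E (negative).
Matching residues: E2, E7, K10, D16.

4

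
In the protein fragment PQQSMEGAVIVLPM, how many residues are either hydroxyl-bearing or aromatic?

1

Hydroxyl-bearing: S, T, Y. Aromatic: F, W, Y.
Hydroxyl-bearing residues here: S4 (1).
Aromatic residues here: none (0).
(Y belongs to both groups, but none appear in this sequence.) Total = 1 + 0 = 1.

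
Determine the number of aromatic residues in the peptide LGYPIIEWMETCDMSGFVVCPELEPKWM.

Phenylalanine (F), tryptophan (W), and tyrosine (Y) have aromatic ring side chains.
Matching residues: Y3, W8, F17, W27.

4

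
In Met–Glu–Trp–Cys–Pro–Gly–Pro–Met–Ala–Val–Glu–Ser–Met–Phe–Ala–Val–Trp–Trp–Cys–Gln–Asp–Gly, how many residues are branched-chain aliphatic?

The BCAAs are Val, Leu, and Ile — aliphatic side chains with a branch point.
Matching residues: Val10, Val16.

2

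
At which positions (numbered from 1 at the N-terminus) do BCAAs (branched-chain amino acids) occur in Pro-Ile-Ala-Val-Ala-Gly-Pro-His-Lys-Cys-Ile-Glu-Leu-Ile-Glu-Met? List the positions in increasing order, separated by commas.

2, 4, 11, 13, 14

The BCAAs are Val, Leu, and Ile — aliphatic side chains with a branch point.
Matching residues: Ile2, Val4, Ile11, Leu13, Ile14.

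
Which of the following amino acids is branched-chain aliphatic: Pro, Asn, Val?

Valine (V), leucine (L), and isoleucine (I) are the branched-chain amino acids.
Of the listed options, only Val belongs to this group.

Val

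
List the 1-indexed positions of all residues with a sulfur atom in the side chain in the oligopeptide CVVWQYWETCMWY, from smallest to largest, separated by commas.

1, 10, 11

Only Cys (C) and Met (M) have a sulfur atom in the side chain.
Matching residues: C1, C10, M11.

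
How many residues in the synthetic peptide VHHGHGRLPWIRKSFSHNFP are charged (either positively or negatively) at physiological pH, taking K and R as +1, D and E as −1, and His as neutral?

Charged side chains at pH ~7.4: K, R (positive); D, E (negative).
Matching residues: R7, R12, K13.

3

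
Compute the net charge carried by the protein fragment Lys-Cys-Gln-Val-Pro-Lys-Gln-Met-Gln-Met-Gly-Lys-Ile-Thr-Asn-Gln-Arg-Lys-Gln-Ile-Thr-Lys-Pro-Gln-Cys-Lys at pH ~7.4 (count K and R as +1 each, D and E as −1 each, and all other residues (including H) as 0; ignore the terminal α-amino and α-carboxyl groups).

+7

Positive (K, R): Lys1, Lys6, Lys12, Arg17, Lys18, Lys22, Lys26 → +7.
Negative (D, E): none → −0.
Net charge = (+7) + (−0) = +7.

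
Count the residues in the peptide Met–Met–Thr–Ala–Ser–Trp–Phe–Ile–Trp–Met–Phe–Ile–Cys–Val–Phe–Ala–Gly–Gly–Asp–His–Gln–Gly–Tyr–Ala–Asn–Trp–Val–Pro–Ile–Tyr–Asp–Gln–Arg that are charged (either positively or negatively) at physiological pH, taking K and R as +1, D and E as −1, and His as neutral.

Charged side chains at pH ~7.4: K, R (positive); D, E (negative).
Matching residues: Asp19, Asp31, Arg33.

3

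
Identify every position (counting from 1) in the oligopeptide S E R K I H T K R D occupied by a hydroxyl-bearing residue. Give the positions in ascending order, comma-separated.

S, T, and Y are the three residues with a side-chain hydroxyl.
Matching residues: S1, T7.

1, 7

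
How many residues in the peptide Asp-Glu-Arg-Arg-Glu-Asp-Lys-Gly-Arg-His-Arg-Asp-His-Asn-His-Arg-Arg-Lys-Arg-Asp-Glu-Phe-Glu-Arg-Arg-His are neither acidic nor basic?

Acidic: D, E. Basic: K, R, H. All other residues are neither.
Matching residues: Gly8, Asn14, Phe22.

3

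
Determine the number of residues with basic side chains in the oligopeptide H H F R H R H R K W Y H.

Lysine (K), arginine (R), and histidine (H) have basic, nitrogen-containing side chains.
Matching residues: H1, H2, R4, H5, R6, H7, R8, K9, H12.

9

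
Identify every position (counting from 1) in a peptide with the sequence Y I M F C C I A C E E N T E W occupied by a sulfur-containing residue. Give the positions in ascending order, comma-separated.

Matching residues: M3, C5, C6, C9.

3, 5, 6, 9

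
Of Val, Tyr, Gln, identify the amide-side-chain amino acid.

Gln

The amide-side-chain residues are Asn (N) and Gln (Q).
Of the listed options, only Gln belongs to this group.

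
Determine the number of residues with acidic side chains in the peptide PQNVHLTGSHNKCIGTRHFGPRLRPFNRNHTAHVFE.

1

The acidic residues are Asp (D) and Glu (E), whose side chains end in a carboxylate group.
Matching residues: E36.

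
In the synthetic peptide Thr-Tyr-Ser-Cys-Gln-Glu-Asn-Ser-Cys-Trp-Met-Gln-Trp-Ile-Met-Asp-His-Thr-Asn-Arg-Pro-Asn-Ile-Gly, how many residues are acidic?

The acidic residues are Asp (D) and Glu (E), whose side chains end in a carboxylate group.
Matching residues: Glu6, Asp16.

2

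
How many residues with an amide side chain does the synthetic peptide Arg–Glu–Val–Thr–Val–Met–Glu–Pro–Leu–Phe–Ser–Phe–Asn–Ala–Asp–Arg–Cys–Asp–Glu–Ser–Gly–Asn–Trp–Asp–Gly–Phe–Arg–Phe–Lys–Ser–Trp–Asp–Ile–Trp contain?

Only N (asparagine) and Q (glutamine) carry a side-chain carboxamide.
Matching residues: Asn13, Asn22.

2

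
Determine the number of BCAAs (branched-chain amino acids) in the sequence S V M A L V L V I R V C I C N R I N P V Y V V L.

Valine (V), leucine (L), and isoleucine (I) are the branched-chain amino acids.
Matching residues: V2, L5, V6, L7, V8, I9, V11, I13, I17, V20, V22, V23, L24.

13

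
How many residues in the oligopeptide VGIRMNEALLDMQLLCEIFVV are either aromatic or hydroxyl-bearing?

Aromatic: F, W, Y. Hydroxyl-bearing: S, T, Y.
Aromatic residues here: F19 (1).
Hydroxyl-bearing residues here: none (0).
(Y belongs to both groups, but none appear in this sequence.) Total = 1 + 0 = 1.

1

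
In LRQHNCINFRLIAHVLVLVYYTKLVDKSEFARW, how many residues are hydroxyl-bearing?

4

Serine (S), threonine (T), and tyrosine (Y) each carry a hydroxyl group on the side chain.
Matching residues: Y20, Y21, T22, S28.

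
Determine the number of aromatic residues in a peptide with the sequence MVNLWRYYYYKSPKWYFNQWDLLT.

Phenylalanine (F), tryptophan (W), and tyrosine (Y) have aromatic ring side chains.
Matching residues: W5, Y7, Y8, Y9, Y10, W15, Y16, F17, W20.

9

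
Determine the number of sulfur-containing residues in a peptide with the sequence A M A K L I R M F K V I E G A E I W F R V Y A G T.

2

The sulfur-bearing residues are cysteine (–SH) and methionine (–S–CH₃).
Matching residues: M2, M8.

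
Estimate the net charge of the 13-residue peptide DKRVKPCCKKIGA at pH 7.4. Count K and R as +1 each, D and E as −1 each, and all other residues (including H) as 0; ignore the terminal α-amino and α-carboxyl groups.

+4

Positive (K, R): K2, R3, K5, K9, K10 → +5.
Negative (D, E): D1 → −1.
Net charge = (+5) + (−1) = +4.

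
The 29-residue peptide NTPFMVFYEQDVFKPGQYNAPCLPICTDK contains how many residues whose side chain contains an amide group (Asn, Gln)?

Matching residues: N1, Q10, Q17, N19.

4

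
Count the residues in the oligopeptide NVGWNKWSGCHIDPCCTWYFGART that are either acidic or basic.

4

Acidic: D, E. Basic: H, K, R.
Acidic residues here: D13 (1).
Basic residues here: K6, H11, R23 (3).
The two groups share no amino acid, so total = 1 + 3 = 4.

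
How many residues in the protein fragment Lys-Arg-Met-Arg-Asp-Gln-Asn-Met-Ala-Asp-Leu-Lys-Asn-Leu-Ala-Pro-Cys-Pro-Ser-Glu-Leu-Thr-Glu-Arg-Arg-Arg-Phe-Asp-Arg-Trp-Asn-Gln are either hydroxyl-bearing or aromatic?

4

Hydroxyl-bearing: S, T, Y. Aromatic: F, W, Y.
Hydroxyl-bearing residues here: Ser19, Thr22 (2).
Aromatic residues here: Phe27, Trp30 (2).
(Y belongs to both groups, but none appear in this sequence.) Total = 2 + 2 = 4.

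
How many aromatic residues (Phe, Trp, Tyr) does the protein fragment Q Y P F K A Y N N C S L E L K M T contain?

Matching residues: Y2, F4, Y7.

3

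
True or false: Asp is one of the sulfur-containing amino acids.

Only Cys (C) and Met (M) have a sulfur atom in the side chain.
Aspartate is not in this group.

False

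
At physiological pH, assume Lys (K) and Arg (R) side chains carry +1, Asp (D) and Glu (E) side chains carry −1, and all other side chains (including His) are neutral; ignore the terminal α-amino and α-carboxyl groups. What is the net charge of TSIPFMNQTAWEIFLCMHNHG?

Positive (K, R): none → +0.
Negative (D, E): E12 → −1.
Net charge = (+0) + (−1) = −1.

-1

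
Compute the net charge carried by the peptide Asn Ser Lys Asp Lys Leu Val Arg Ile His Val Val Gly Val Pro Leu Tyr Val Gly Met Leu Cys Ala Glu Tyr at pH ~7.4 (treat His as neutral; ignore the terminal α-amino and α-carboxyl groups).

+1

Near pH 7.4, K and R contribute +1 each, D and E contribute −1 each, and every other side chain (His included, as stated) is uncharged.
Positive (K, R): Lys3, Lys5, Arg8 → +3.
Negative (D, E): Asp4, Glu24 → −2.
Net charge = (+3) + (−2) = +1.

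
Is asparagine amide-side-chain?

Yes

The amide-side-chain residues are Asn (N) and Gln (Q).
Asparagine is in this group.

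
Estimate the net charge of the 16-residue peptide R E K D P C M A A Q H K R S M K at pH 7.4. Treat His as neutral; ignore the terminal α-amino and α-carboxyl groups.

+3

The side chains ionized at physiological pH are Lys/Arg (+1) and Asp/Glu (−1); with His treated as neutral, nothing else contributes.
Positive (K, R): R1, K3, K12, R13, K16 → +5.
Negative (D, E): E2, D4 → −2.
Net charge = (+5) + (−2) = +3.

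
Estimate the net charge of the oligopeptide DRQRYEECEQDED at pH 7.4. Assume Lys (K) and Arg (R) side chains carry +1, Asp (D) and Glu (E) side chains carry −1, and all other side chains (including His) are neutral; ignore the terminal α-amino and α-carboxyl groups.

Positive (K, R): R2, R4 → +2.
Negative (D, E): D1, E6, E7, E9, D11, E12, D13 → −7.
Net charge = (+2) + (−7) = −5.

-5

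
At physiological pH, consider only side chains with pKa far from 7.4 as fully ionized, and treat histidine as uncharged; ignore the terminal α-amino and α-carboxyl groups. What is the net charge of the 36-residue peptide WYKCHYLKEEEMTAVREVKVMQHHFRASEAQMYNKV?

The side chains ionized at physiological pH are Lys/Arg (+1) and Asp/Glu (−1); with His treated as neutral, nothing else contributes.
Positive (K, R): K3, K8, R16, K19, R26, K35 → +6.
Negative (D, E): E9, E10, E11, E17, E29 → −5.
Net charge = (+6) + (−5) = +1.

+1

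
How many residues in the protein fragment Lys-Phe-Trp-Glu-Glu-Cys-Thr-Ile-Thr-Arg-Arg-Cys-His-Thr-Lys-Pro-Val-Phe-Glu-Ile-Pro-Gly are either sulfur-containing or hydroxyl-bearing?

5

Sulfur-containing: C, M. Hydroxyl-bearing: S, T, Y.
Sulfur-containing residues here: Cys6, Cys12 (2).
Hydroxyl-bearing residues here: Thr7, Thr9, Thr14 (3).
The two groups share no amino acid, so total = 2 + 3 = 5.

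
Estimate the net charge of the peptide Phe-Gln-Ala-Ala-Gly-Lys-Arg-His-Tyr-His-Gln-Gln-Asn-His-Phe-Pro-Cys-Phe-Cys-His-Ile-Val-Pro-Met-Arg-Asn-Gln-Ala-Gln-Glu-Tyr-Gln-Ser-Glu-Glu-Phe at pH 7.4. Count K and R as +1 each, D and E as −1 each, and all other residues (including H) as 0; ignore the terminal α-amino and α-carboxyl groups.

0

Positive (K, R): Lys6, Arg7, Arg25 → +3.
Negative (D, E): Glu30, Glu34, Glu35 → −3.
Net charge = (+3) + (−3) = 0.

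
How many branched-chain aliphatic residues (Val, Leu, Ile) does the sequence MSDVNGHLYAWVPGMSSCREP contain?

Matching residues: V4, L8, V12.

3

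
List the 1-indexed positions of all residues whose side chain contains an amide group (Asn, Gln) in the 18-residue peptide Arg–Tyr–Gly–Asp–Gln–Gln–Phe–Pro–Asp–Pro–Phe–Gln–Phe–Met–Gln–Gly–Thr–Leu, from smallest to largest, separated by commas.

Matching residues: Gln5, Gln6, Gln12, Gln15.

5, 6, 12, 15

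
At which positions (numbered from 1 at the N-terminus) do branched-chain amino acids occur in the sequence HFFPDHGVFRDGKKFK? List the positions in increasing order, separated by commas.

Valine (V), leucine (L), and isoleucine (I) are the branched-chain amino acids.
Matching residues: V8.

8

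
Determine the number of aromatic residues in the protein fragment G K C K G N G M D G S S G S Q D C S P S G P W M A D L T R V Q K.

1

F, W, and Y each carry an aromatic ring on the side chain.
Matching residues: W23.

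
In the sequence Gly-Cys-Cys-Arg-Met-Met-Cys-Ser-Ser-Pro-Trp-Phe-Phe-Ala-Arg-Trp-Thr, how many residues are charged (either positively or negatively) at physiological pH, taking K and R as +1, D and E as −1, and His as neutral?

2

Charged side chains at pH ~7.4: K, R (positive); D, E (negative).
Matching residues: Arg4, Arg15.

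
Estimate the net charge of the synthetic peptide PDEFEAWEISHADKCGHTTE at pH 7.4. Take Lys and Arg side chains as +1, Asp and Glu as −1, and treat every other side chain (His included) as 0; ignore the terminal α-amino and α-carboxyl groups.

-5

Positive (K, R): K14 → +1.
Negative (D, E): D2, E3, E5, E8, D13, E20 → −6.
Net charge = (+1) + (−6) = −5.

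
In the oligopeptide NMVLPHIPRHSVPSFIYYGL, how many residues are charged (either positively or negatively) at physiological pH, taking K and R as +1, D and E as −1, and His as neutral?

1

Charged side chains at pH ~7.4: K, R (positive); D, E (negative).
Matching residues: R9.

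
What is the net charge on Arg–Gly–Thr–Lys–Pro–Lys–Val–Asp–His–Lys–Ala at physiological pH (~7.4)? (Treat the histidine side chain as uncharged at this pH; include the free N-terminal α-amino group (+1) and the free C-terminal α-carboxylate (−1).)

At pH ~7.4 the Lys and Arg side chains are protonated (+1), the Asp and Glu side chains are deprotonated (−1), and with His taken as neutral all other side chains carry no charge.
Positive (K, R): Arg1, Lys4, Lys6, Lys10 → +4.
Negative (D, E): Asp8 → −1.
The N-terminus (+1) and C-terminus (−1) cancel.
Net charge = (+4) + (−1) = +3.

+3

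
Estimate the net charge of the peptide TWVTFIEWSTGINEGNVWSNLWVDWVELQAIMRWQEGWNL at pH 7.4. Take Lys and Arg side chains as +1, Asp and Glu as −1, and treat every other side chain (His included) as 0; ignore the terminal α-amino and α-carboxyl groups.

Positive (K, R): R33 → +1.
Negative (D, E): E7, E14, D24, E27, E36 → −5.
Net charge = (+1) + (−5) = −4.

-4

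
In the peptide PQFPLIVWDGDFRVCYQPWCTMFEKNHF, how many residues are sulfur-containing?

Only Cys (C) and Met (M) have a sulfur atom in the side chain.
Matching residues: C15, C20, M22.

3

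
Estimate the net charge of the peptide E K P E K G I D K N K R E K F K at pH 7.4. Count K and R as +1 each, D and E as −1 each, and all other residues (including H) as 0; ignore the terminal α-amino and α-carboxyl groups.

+3

Positive (K, R): K2, K5, K9, K11, R12, K14, K16 → +7.
Negative (D, E): E1, E4, D8, E13 → −4.
Net charge = (+7) + (−4) = +3.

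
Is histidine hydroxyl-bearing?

The –OH-bearing residues are Ser, Thr (aliphatic alcohols), and Tyr (phenol).
Histidine is not in this group.

No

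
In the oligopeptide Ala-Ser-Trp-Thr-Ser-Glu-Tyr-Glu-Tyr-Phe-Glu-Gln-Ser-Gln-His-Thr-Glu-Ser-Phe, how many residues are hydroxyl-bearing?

8

The –OH-bearing residues are Ser, Thr (aliphatic alcohols), and Tyr (phenol).
Matching residues: Ser2, Thr4, Ser5, Tyr7, Tyr9, Ser13, Thr16, Ser18.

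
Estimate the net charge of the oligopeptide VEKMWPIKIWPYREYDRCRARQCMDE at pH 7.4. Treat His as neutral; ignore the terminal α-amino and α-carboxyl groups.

At pH ~7.4 the Lys and Arg side chains are protonated (+1), the Asp and Glu side chains are deprotonated (−1), and with His taken as neutral all other side chains carry no charge.
Positive (K, R): K3, K8, R13, R17, R19, R21 → +6.
Negative (D, E): E2, E14, D16, D25, E26 → −5.
Net charge = (+6) + (−5) = +1.

+1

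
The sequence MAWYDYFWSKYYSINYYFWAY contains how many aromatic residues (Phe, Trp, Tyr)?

12

Matching residues: W3, Y4, Y6, F7, W8, Y11, Y12, Y16, Y17, F18, W19, Y21.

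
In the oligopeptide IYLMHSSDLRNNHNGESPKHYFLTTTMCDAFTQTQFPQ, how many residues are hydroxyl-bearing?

Serine (S), threonine (T), and tyrosine (Y) each carry a hydroxyl group on the side chain.
Matching residues: Y2, S6, S7, S17, Y21, T24, T25, T26, T32, T34.

10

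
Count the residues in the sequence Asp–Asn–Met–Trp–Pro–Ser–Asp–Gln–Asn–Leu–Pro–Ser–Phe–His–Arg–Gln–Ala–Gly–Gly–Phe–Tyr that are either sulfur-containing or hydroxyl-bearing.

Sulfur-containing: C, M. Hydroxyl-bearing: S, T, Y.
Sulfur-containing residues here: Met3 (1).
Hydroxyl-bearing residues here: Ser6, Ser12, Tyr21 (3).
The two groups share no amino acid, so total = 1 + 3 = 4.

4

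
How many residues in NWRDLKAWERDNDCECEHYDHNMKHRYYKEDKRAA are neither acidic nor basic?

Acidic: D, E. Basic: K, R, H. All other residues are neither.
Matching residues: N1, W2, L5, A7, W8, N12, C14, C16, Y19, N22, M23, Y27, Y28, A34, A35.

15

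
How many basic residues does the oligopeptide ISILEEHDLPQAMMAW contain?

1

Lysine (K), arginine (R), and histidine (H) have basic, nitrogen-containing side chains.
Matching residues: H7.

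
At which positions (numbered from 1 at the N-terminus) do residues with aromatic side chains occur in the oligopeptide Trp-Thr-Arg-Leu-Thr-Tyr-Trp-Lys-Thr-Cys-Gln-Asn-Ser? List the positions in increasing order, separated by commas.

F, W, and Y each carry an aromatic ring on the side chain.
Matching residues: Trp1, Tyr6, Trp7.

1, 6, 7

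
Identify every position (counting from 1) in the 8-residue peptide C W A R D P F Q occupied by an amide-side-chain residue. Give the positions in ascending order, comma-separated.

The amide-side-chain residues are Asn (N) and Gln (Q).
Matching residues: Q8.

8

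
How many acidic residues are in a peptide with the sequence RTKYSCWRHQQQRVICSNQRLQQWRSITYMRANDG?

1

Aspartate (D) and glutamate (E) have carboxylic-acid side chains and are the acidic amino acids.
Matching residues: D34.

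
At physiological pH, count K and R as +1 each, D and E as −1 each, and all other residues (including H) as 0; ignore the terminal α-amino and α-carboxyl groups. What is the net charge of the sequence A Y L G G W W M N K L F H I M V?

+1

Positive (K, R): K10 → +1.
Negative (D, E): none → −0.
Net charge = (+1) + (−0) = +1.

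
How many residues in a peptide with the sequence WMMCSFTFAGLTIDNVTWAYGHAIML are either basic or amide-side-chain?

Basic: H, K, R. Amide-side-chain: N, Q.
Basic residues here: H22 (1).
Amide-side-chain residues here: N15 (1).
The two groups share no amino acid, so total = 1 + 1 = 2.

2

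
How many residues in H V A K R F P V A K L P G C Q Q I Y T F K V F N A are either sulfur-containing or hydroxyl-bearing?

Sulfur-containing: C, M. Hydroxyl-bearing: S, T, Y.
Sulfur-containing residues here: C14 (1).
Hydroxyl-bearing residues here: Y18, T19 (2).
The two groups share no amino acid, so total = 1 + 2 = 3.

3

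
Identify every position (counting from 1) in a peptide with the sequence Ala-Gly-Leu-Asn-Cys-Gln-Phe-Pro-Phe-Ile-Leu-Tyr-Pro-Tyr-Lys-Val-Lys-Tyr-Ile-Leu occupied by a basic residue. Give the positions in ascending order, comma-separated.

Lysine (K), arginine (R), and histidine (H) have basic, nitrogen-containing side chains.
Matching residues: Lys15, Lys17.

15, 17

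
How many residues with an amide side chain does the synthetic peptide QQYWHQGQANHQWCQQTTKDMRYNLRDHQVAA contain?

10

The amide-side-chain residues are Asn (N) and Gln (Q).
Matching residues: Q1, Q2, Q6, Q8, N10, Q12, Q15, Q16, N24, Q29.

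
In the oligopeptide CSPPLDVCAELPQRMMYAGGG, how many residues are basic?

1

The basic amino acids are Lys (K), Arg (R), and His (H).
Matching residues: R14.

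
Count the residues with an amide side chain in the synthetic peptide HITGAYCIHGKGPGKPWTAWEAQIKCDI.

Asparagine (N) and glutamine (Q) have uncharged amide side chains.
Matching residues: Q23.

1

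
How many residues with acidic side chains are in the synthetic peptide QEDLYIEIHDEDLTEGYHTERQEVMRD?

The acidic residues are Asp (D) and Glu (E), whose side chains end in a carboxylate group.
Matching residues: E2, D3, E7, D10, E11, D12, E15, E20, E23, D27.

10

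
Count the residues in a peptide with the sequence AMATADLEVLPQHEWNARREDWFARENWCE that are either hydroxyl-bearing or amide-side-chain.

4

Hydroxyl-bearing: S, T, Y. Amide-side-chain: N, Q.
Hydroxyl-bearing residues here: T4 (1).
Amide-side-chain residues here: Q12, N16, N27 (3).
The two groups share no amino acid, so total = 1 + 3 = 4.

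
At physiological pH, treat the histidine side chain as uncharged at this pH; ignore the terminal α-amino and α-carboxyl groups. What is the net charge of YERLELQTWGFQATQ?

-1

The side chains ionized at physiological pH are Lys/Arg (+1) and Asp/Glu (−1); with His treated as neutral, nothing else contributes.
Positive (K, R): R3 → +1.
Negative (D, E): E2, E5 → −2.
Net charge = (+1) + (−2) = −1.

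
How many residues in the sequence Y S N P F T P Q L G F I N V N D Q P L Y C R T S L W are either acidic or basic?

2

Acidic: D, E. Basic: H, K, R.
Acidic residues here: D16 (1).
Basic residues here: R22 (1).
The two groups share no amino acid, so total = 1 + 1 = 2.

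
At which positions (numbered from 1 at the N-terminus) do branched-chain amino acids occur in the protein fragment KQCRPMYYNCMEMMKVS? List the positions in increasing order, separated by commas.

The BCAAs are Val, Leu, and Ile — aliphatic side chains with a branch point.
Matching residues: V16.

16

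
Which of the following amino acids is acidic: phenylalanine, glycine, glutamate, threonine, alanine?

glutamate

Aspartate (D) and glutamate (E) have carboxylic-acid side chains and are the acidic amino acids.
Of the listed options, only glutamate belongs to this group.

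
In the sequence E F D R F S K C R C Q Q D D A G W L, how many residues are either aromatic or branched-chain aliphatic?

4

Aromatic: F, W, Y. Branched-chain aliphatic: I, L, V.
Aromatic residues here: F2, F5, W17 (3).
Branched-chain aliphatic residues here: L18 (1).
The two groups share no amino acid, so total = 3 + 1 = 4.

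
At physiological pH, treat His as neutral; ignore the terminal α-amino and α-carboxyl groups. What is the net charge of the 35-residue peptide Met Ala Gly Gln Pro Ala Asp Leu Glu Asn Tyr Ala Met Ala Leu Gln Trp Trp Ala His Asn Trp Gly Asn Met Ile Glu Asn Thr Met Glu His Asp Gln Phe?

-5

At pH ~7.4 the Lys and Arg side chains are protonated (+1), the Asp and Glu side chains are deprotonated (−1), and with His taken as neutral all other side chains carry no charge.
Positive (K, R): none → +0.
Negative (D, E): Asp7, Glu9, Glu27, Glu31, Asp33 → −5.
Net charge = (+0) + (−5) = −5.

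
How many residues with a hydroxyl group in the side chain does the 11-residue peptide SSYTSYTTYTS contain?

S, T, and Y are the three residues with a side-chain hydroxyl.
Matching residues: S1, S2, Y3, T4, S5, Y6, T7, T8, Y9, T10, S11.

11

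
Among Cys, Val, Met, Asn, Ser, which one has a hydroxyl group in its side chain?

Ser

The –OH-bearing residues are Ser, Thr (aliphatic alcohols), and Tyr (phenol).
Of the listed options, only Ser belongs to this group.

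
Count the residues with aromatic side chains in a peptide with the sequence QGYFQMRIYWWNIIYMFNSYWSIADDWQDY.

11

Phenylalanine (F), tryptophan (W), and tyrosine (Y) have aromatic ring side chains.
Matching residues: Y3, F4, Y9, W10, W11, Y15, F17, Y20, W21, W27, Y30.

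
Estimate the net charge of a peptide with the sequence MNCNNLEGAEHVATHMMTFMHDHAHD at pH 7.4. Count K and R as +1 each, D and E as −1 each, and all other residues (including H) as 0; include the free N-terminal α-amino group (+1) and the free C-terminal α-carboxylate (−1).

Positive (K, R): none → +0.
Negative (D, E): E7, E10, D22, D26 → −4.
The N-terminus (+1) and C-terminus (−1) cancel.
Net charge = (+0) + (−4) = −4.

-4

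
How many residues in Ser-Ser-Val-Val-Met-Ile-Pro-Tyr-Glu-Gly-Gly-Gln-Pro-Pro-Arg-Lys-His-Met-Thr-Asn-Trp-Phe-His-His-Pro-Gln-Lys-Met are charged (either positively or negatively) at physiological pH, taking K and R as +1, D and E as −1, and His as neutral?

4

Charged side chains at pH ~7.4: K, R (positive); D, E (negative).
Matching residues: Glu9, Arg15, Lys16, Lys27.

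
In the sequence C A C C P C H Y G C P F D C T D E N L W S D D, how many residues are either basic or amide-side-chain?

Basic: H, K, R. Amide-side-chain: N, Q.
Basic residues here: H7 (1).
Amide-side-chain residues here: N18 (1).
The two groups share no amino acid, so total = 1 + 1 = 2.

2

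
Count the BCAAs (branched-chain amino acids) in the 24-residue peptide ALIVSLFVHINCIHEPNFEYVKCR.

8

The BCAAs are Val, Leu, and Ile — aliphatic side chains with a branch point.
Matching residues: L2, I3, V4, L6, V8, I10, I13, V21.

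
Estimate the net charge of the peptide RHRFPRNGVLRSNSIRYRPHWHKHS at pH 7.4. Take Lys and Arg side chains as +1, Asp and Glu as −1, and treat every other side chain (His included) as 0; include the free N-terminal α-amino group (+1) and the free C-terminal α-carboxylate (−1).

+7

Positive (K, R): R1, R3, R6, R11, R16, R18, K23 → +7.
Negative (D, E): none → −0.
The N-terminus (+1) and C-terminus (−1) cancel.
Net charge = (+7) + (−0) = +7.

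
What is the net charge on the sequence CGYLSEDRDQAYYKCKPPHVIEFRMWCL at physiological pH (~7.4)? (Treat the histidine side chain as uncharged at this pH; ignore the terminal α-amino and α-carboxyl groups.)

0

Near pH 7.4, K and R contribute +1 each, D and E contribute −1 each, and every other side chain (His included, as stated) is uncharged.
Positive (K, R): R8, K14, K16, R24 → +4.
Negative (D, E): E6, D7, D9, E22 → −4.
Net charge = (+4) + (−4) = 0.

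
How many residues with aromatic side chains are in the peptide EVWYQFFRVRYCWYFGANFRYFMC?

The aromatic amino acids are Phe (F, benzyl), Trp (W, indole), and Tyr (Y, phenol).
Matching residues: W3, Y4, F6, F7, Y11, W13, Y14, F15, F19, Y21, F22.

11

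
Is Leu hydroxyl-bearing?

No

S, T, and Y are the three residues with a side-chain hydroxyl.
Leucine is not in this group.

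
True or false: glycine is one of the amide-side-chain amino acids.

The amide-side-chain residues are Asn (N) and Gln (Q).
Glycine is not in this group.

False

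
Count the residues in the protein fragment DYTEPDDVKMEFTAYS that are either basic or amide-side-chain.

1

Basic: H, K, R. Amide-side-chain: N, Q.
Basic residues here: K9 (1).
Amide-side-chain residues here: none (0).
The two groups share no amino acid, so total = 1 + 0 = 1.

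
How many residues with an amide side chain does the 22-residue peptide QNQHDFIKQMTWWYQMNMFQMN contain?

8

The amide-side-chain residues are Asn (N) and Gln (Q).
Matching residues: Q1, N2, Q3, Q9, Q15, N17, Q20, N22.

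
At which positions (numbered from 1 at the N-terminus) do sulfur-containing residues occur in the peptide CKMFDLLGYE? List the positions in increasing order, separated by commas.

1, 3

The sulfur-bearing residues are cysteine (–SH) and methionine (–S–CH₃).
Matching residues: C1, M3.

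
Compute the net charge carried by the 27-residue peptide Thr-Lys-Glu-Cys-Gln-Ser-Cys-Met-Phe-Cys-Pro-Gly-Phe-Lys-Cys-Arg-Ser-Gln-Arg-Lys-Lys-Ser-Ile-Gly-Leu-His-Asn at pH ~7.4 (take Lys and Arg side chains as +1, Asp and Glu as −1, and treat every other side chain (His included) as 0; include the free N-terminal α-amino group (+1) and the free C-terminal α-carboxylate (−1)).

+5

Positive (K, R): Lys2, Lys14, Arg16, Arg19, Lys20, Lys21 → +6.
Negative (D, E): Glu3 → −1.
The N-terminus (+1) and C-terminus (−1) cancel.
Net charge = (+6) + (−1) = +5.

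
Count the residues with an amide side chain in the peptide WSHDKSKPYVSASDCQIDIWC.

Only N (asparagine) and Q (glutamine) carry a side-chain carboxamide.
Matching residues: Q16.

1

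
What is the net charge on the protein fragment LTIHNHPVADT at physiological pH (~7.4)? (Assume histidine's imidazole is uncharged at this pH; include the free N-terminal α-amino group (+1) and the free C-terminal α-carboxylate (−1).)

Near pH 7.4, K and R contribute +1 each, D and E contribute −1 each, and every other side chain (His included, as stated) is uncharged.
Positive (K, R): none → +0.
Negative (D, E): D10 → −1.
The N-terminus (+1) and C-terminus (−1) cancel.
Net charge = (+0) + (−1) = −1.

-1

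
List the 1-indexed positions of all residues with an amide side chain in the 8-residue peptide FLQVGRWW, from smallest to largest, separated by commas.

Only N (asparagine) and Q (glutamine) carry a side-chain carboxamide.
Matching residues: Q3.

3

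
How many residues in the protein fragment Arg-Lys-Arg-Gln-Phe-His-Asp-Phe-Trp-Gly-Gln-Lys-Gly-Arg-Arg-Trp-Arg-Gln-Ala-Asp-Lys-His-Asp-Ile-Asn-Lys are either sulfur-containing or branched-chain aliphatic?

Sulfur-containing: C, M. Branched-chain aliphatic: I, L, V.
Sulfur-containing residues here: none (0).
Branched-chain aliphatic residues here: Ile24 (1).
The two groups share no amino acid, so total = 0 + 1 = 1.

1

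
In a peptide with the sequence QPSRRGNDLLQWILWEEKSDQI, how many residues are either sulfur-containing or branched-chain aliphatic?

Sulfur-containing: C, M. Branched-chain aliphatic: I, L, V.
Sulfur-containing residues here: none (0).
Branched-chain aliphatic residues here: L9, L10, I13, L14, I22 (5).
The two groups share no amino acid, so total = 0 + 5 = 5.

5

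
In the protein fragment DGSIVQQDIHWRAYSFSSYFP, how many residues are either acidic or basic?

4

Acidic: D, E. Basic: H, K, R.
Acidic residues here: D1, D8 (2).
Basic residues here: H10, R12 (2).
The two groups share no amino acid, so total = 2 + 2 = 4.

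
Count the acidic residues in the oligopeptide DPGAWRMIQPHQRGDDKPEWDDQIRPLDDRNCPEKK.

The acidic residues are Asp (D) and Glu (E), whose side chains end in a carboxylate group.
Matching residues: D1, D15, D16, E19, D21, D22, D28, D29, E34.

9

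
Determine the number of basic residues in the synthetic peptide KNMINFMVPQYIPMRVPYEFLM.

2

Lysine (K), arginine (R), and histidine (H) have basic, nitrogen-containing side chains.
Matching residues: K1, R15.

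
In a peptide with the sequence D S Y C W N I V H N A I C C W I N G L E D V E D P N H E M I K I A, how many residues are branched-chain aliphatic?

V, L, and I make up the branched-chain aliphatic group.
Matching residues: I7, V8, I12, I16, L19, V22, I30, I32.

8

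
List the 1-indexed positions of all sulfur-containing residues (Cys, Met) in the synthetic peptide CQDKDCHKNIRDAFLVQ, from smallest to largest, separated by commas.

1, 6

Matching residues: C1, C6.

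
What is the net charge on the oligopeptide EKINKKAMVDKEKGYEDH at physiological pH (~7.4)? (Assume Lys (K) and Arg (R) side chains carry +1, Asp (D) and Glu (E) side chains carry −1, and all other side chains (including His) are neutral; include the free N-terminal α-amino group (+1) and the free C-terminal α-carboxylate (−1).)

0

Positive (K, R): K2, K5, K6, K11, K13 → +5.
Negative (D, E): E1, D10, E12, E16, D17 → −5.
The N-terminus (+1) and C-terminus (−1) cancel.
Net charge = (+5) + (−5) = 0.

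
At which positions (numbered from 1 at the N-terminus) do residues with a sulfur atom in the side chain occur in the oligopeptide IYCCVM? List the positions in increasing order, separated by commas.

Cysteine (C, thiol) and methionine (M, thioether) are the two sulfur-containing amino acids.
Matching residues: C3, C4, M6.

3, 4, 6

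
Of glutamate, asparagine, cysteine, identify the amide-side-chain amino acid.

Asparagine (N) and glutamine (Q) have uncharged amide side chains.
Of the listed options, only asparagine belongs to this group.

asparagine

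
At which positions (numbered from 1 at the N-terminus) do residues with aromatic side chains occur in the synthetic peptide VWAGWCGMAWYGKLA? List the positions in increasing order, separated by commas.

2, 5, 10, 11

Phenylalanine (F), tryptophan (W), and tyrosine (Y) have aromatic ring side chains.
Matching residues: W2, W5, W10, Y11.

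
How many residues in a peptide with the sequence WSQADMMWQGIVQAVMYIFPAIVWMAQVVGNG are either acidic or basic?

Acidic: D, E. Basic: H, K, R.
Acidic residues here: D5 (1).
Basic residues here: none (0).
The two groups share no amino acid, so total = 1 + 0 = 1.

1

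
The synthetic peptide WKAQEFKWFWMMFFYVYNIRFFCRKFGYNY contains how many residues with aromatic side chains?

14

Phenylalanine (F), tryptophan (W), and tyrosine (Y) have aromatic ring side chains.
Matching residues: W1, F6, W8, F9, W10, F13, F14, Y15, Y17, F21, F22, F26, Y28, Y30.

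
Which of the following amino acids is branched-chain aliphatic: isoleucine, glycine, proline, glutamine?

isoleucine

V, L, and I make up the branched-chain aliphatic group.
Of the listed options, only isoleucine belongs to this group.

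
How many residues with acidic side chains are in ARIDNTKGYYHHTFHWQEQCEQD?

Only D (aspartate) and E (glutamate) carry a side-chain carboxylic acid.
Matching residues: D4, E18, E21, D23.

4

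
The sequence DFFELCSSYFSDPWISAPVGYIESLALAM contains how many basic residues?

0

Lysine (K), arginine (R), and histidine (H) have basic, nitrogen-containing side chains.
None of the 29 residues belong to this group.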